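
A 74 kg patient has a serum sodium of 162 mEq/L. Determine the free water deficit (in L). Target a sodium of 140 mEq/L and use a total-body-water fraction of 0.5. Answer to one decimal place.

5.8 L

TBW = 0.5 · 74 = 37 L
Free water deficit = TBW · (Na/140 − 1)
= 37 · (162/140 − 1)
= 37 · 0.1571
= 5.81 L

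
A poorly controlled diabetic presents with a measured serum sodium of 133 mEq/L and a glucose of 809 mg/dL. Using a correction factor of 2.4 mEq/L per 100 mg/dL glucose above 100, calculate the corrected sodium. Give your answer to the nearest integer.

150 mEq/L

Corrected Na = measured Na + 2.4 · (glucose − 100)/100
= 133 + 2.4 · (809 − 100)/100
= 133 + 17
= 150 mEq/L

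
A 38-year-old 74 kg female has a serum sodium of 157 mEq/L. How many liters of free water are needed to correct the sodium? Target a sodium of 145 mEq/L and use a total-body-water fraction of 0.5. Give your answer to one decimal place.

TBW = 0.5 · 74 = 37 L
Free water deficit = TBW · (Na/145 − 1)
= 37 · (157/145 − 1)
= 37 · 0.0828
= 3.06 L

3.1 L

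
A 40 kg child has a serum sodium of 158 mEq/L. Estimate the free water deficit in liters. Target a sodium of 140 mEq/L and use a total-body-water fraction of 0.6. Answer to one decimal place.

3.1 L

TBW = 0.6 · 40 = 24 L
Free water deficit = TBW · (Na/140 − 1)
= 24 · (158/140 − 1)
= 24 · 0.1286
= 3.09 L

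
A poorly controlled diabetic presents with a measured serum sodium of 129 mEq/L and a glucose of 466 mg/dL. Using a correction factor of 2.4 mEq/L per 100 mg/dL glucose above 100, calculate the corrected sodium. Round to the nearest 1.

138 mEq/L

Corrected Na = measured Na + 2.4 · (glucose − 100)/100
= 129 + 2.4 · (466 − 100)/100
= 129 + 8.8
= 137.8 mEq/L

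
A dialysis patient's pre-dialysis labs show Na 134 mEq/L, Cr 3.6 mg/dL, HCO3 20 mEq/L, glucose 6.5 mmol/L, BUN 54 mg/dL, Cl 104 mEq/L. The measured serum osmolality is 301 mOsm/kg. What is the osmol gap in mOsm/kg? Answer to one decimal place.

7.2 mOsm/kg

Calculated osmolality = 2·Na + glucose + BUN/2.8
= 2·134 + 6.5 + 54/2.8
= 268 + 6.50 + 19.29
= 293.79 mOsm/kg ≈ 293.8 mOsm/kg
Osmolar gap = measured − calculated = 301 − 293.8 = 7.2 mOsm/kg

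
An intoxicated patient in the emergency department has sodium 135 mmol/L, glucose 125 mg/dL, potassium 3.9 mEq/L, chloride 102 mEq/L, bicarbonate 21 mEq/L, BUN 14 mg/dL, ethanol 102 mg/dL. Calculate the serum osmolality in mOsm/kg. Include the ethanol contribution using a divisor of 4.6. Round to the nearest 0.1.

Calculated osmolality = 2·Na + glucose/18 + BUN/2.8 + ethanol/4.6
= 2·135 + 125/18 + 14/2.8 + 102/4.6
= 270 + 6.94 + 5 + 22.17
= 304.11 mOsm/kg

304.1 mOsm/kg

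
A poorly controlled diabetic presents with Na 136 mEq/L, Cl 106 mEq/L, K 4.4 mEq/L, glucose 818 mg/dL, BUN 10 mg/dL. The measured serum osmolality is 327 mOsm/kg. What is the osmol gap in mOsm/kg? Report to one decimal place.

Calculated osmolality = 2·Na + glucose/18 + BUN/2.8
= 2·136 + 818/18 + 10/2.8
= 272 + 45.44 + 3.57
= 321.01 mOsm/kg ≈ 321.0 mOsm/kg
Osmolar gap = measured − calculated = 327 − 321.0 = 6.0 mOsm/kg

6.0 mOsm/kg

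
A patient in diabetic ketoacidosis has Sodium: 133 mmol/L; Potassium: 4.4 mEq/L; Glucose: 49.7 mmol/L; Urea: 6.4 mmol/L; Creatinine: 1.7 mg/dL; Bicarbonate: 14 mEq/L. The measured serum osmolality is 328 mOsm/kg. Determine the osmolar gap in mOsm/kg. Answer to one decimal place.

5.9 mOsm/kg

Calculated osmolality = 2·Na + glucose + urea
= 2·133 + 49.7 + 6.4
= 266 + 49.70 + 6.40
= 322.1 mOsm/kg ≈ 322.1 mOsm/kg
Osmolar gap = measured − calculated = 328 − 322.1 = 5.9 mOsm/kg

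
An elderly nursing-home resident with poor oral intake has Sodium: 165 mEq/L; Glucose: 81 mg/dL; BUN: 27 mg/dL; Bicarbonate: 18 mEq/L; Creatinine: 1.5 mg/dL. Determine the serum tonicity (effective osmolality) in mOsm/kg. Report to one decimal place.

Effective osmolality excludes urea (freely permeant across cell membranes):
2·Na + glucose/18
= 2·165 + 81/18
= 330 + 4.5
= 334.5 mOsm/kg

334.5 mOsm/kg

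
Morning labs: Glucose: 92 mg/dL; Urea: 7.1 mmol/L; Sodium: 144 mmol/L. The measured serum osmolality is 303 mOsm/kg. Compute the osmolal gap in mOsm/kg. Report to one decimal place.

Calculated osmolality = 2·Na + glucose/18 + urea
= 2·144 + 92/18 + 7.1
= 288 + 5.11 + 7.10
= 300.21 mOsm/kg ≈ 300.2 mOsm/kg
Osmolar gap = measured − calculated = 303 − 300.2 = 2.8 mOsm/kg

2.8 mOsm/kg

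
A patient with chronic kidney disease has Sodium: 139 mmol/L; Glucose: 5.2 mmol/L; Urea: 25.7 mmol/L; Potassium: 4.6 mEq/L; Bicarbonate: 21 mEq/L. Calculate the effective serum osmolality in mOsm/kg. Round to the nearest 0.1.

Effective osmolality excludes urea (freely permeant across cell membranes):
2·Na + glucose
= 2·139 + 5.2
= 278 + 5.2
= 283.2 mOsm/kg

283.2 mOsm/kg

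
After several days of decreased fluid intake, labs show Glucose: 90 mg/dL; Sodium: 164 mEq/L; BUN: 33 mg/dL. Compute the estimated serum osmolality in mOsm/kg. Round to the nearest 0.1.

344.8 mOsm/kg

Calculated osmolality = 2·Na + glucose/18 + BUN/2.8
= 2·164 + 90/18 + 33/2.8
= 328 + 5 + 11.79
= 344.79 mOsm/kg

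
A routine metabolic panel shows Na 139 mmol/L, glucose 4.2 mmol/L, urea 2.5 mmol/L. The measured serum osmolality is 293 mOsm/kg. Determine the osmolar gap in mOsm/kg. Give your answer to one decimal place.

Calculated osmolality = 2·Na + glucose + urea
= 2·139 + 4.2 + 2.5
= 278 + 4.20 + 2.50
= 284.7 mOsm/kg ≈ 284.7 mOsm/kg
Osmolar gap = measured − calculated = 293 − 284.7 = 8.3 mOsm/kg

8.3 mOsm/kg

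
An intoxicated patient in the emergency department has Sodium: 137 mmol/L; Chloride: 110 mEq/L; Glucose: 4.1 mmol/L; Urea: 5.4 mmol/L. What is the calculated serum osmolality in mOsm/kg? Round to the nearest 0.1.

283.5 mOsm/kg

Calculated osmolality = 2·Na + glucose + urea
= 2·137 + 4.1 + 5.4
= 274 + 4.10 + 5.40
= 283.5 mOsm/kg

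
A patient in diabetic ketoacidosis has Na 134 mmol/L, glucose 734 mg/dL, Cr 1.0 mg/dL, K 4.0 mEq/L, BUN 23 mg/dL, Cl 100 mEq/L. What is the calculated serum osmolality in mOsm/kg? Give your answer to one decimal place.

Calculated osmolality = 2·Na + glucose/18 + BUN/2.8
= 2·134 + 734/18 + 23/2.8
= 268 + 40.78 + 8.21
= 316.99 mOsm/kg

317.0 mOsm/kg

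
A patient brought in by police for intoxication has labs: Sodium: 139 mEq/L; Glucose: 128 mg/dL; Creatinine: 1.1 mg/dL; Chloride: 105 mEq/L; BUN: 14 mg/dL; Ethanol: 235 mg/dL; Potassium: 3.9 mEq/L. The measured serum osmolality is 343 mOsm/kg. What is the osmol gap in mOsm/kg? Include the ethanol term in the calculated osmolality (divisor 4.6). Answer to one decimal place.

1.8 mOsm/kg

Calculated osmolality = 2·Na + glucose/18 + BUN/2.8 + ethanol/4.6
= 2·139 + 128/18 + 14/2.8 + 235/4.6
= 278 + 7.11 + 5 + 51.09
= 341.2 mOsm/kg ≈ 341.2 mOsm/kg
Osmolar gap = measured − calculated = 343 − 341.2 = 1.8 mOsm/kg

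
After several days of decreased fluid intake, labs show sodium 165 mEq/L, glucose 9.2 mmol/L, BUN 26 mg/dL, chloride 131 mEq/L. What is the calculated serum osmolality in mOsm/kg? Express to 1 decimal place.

348.5 mOsm/kg

Calculated osmolality = 2·Na + glucose + BUN/2.8
= 2·165 + 9.2 + 26/2.8
= 330 + 9.20 + 9.29
= 348.49 mOsm/kg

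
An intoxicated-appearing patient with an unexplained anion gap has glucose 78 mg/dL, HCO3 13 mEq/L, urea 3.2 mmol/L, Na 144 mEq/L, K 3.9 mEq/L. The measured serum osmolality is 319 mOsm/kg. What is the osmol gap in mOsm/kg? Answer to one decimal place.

Calculated osmolality = 2·Na + glucose/18 + urea
= 2·144 + 78/18 + 3.2
= 288 + 4.33 + 3.20
= 295.53 mOsm/kg ≈ 295.5 mOsm/kg
Osmolar gap = measured − calculated = 319 − 295.5 = 23.5 mOsm/kg

23.5 mOsm/kg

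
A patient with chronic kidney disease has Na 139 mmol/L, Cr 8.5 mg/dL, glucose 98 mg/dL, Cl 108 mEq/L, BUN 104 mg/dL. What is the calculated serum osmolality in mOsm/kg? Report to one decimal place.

Calculated osmolality = 2·Na + glucose/18 + BUN/2.8
= 2·139 + 98/18 + 104/2.8
= 278 + 5.44 + 37.14
= 320.58 mOsm/kg

320.6 mOsm/kg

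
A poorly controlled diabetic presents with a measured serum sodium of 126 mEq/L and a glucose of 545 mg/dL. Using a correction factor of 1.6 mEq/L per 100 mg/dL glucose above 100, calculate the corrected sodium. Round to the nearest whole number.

133 mEq/L

Corrected Na = measured Na + 1.6 · (glucose − 100)/100
= 126 + 1.6 · (545 − 100)/100
= 126 + 7.1
= 133.1 mEq/L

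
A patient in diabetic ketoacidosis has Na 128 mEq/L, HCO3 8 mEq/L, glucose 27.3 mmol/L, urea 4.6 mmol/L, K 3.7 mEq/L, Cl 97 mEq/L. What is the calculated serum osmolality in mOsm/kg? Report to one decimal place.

287.9 mOsm/kg

Calculated osmolality = 2·Na + glucose + urea
= 2·128 + 27.3 + 4.6
= 256 + 27.30 + 4.60
= 287.9 mOsm/kg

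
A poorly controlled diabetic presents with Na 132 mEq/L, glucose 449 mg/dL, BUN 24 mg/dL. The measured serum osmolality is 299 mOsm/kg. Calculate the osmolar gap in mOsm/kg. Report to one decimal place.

Calculated osmolality = 2·Na + glucose/18 + BUN/2.8
= 2·132 + 449/18 + 24/2.8
= 264 + 24.94 + 8.57
= 297.51 mOsm/kg ≈ 297.5 mOsm/kg
Osmolar gap = measured − calculated = 299 − 297.5 = 1.5 mOsm/kg

1.5 mOsm/kg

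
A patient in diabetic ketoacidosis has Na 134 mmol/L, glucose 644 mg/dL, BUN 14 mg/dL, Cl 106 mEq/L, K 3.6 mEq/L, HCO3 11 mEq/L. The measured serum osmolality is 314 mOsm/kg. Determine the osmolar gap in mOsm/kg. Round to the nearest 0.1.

Calculated osmolality = 2·Na + glucose/18 + BUN/2.8
= 2·134 + 644/18 + 14/2.8
= 268 + 35.78 + 5
= 308.78 mOsm/kg ≈ 308.8 mOsm/kg
Osmolar gap = measured − calculated = 314 − 308.8 = 5.2 mOsm/kg

5.2 mOsm/kg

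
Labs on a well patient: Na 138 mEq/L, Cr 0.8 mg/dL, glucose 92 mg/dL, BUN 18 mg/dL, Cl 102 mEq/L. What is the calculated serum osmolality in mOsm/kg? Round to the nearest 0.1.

287.5 mOsm/kg

Calculated osmolality = 2·Na + glucose/18 + BUN/2.8
= 2·138 + 92/18 + 18/2.8
= 276 + 5.11 + 6.43
= 287.54 mOsm/kg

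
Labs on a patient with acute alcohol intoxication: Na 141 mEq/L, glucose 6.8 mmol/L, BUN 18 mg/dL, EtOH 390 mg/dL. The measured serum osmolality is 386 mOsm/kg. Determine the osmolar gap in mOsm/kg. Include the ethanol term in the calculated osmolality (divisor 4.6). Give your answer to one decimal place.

Calculated osmolality = 2·Na + glucose + BUN/2.8 + ethanol/4.6
= 2·141 + 6.8 + 18/2.8 + 390/4.6
= 282 + 6.80 + 6.43 + 84.78
= 380.01 mOsm/kg ≈ 380.0 mOsm/kg
Osmolar gap = measured − calculated = 386 − 380.0 = 6.0 mOsm/kg

6.0 mOsm/kg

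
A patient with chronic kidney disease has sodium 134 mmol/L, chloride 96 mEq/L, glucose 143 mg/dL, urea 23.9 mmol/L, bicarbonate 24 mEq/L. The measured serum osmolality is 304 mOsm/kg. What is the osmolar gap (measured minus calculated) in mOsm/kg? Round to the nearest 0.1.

4.2 mOsm/kg

Calculated osmolality = 2·Na + glucose/18 + urea
= 2·134 + 143/18 + 23.9
= 268 + 7.94 + 23.90
= 299.84 mOsm/kg ≈ 299.8 mOsm/kg
Osmolar gap = measured − calculated = 304 − 299.8 = 4.2 mOsm/kg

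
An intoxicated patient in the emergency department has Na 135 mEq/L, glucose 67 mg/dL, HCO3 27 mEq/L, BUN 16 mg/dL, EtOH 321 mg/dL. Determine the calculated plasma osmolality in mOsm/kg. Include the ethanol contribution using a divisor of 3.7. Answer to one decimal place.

Calculated osmolality = 2·Na + glucose/18 + BUN/2.8 + ethanol/3.7
= 2·135 + 67/18 + 16/2.8 + 321/3.7
= 270 + 3.72 + 5.71 + 86.76
= 366.19 mOsm/kg

366.2 mOsm/kg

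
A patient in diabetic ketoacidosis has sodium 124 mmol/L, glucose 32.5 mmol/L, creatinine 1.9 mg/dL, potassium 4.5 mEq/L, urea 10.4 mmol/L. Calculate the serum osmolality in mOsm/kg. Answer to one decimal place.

Calculated osmolality = 2·Na + glucose + urea
= 2·124 + 32.5 + 10.4
= 248 + 32.50 + 10.40
= 290.9 mOsm/kg

290.9 mOsm/kg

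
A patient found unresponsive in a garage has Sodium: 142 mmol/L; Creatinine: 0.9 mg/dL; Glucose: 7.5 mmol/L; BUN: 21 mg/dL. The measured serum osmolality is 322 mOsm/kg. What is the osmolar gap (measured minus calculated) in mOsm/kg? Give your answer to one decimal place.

23.0 mOsm/kg

Calculated osmolality = 2·Na + glucose + BUN/2.8
= 2·142 + 7.5 + 21/2.8
= 284 + 7.50 + 7.50
= 299 mOsm/kg ≈ 299.0 mOsm/kg
Osmolar gap = measured − calculated = 322 − 299.0 = 23.0 mOsm/kg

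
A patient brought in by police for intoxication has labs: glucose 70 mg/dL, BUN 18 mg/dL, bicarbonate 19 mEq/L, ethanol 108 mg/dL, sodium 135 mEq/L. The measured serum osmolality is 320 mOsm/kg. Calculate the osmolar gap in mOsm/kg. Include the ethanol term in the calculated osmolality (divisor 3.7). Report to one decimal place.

10.5 mOsm/kg

Calculated osmolality = 2·Na + glucose/18 + BUN/2.8 + ethanol/3.7
= 2·135 + 70/18 + 18/2.8 + 108/3.7
= 270 + 3.89 + 6.43 + 29.19
= 309.51 mOsm/kg ≈ 309.5 mOsm/kg
Osmolar gap = measured − calculated = 320 − 309.5 = 10.5 mOsm/kg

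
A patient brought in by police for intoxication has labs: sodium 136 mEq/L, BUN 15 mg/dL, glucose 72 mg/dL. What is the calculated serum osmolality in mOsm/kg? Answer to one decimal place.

Calculated osmolality = 2·Na + glucose/18 + BUN/2.8
= 2·136 + 72/18 + 15/2.8
= 272 + 4 + 5.36
= 281.36 mOsm/kg

281.4 mOsm/kg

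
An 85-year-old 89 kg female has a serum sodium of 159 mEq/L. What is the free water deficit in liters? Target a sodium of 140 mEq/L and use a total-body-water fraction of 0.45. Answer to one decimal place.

5.4 L

TBW = 0.45 · 89 = 40.05 L
Free water deficit = TBW · (Na/140 − 1)
= 40.05 · (159/140 − 1)
= 40.05 · 0.1357
= 5.43 L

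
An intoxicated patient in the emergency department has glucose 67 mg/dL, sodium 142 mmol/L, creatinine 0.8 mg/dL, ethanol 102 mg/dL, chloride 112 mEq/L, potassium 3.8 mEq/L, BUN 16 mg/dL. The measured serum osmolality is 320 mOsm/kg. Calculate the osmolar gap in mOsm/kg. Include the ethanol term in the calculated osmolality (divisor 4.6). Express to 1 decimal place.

Calculated osmolality = 2·Na + glucose/18 + BUN/2.8 + ethanol/4.6
= 2·142 + 67/18 + 16/2.8 + 102/4.6
= 284 + 3.72 + 5.71 + 22.17
= 315.6 mOsm/kg ≈ 315.6 mOsm/kg
Osmolar gap = measured − calculated = 320 − 315.6 = 4.4 mOsm/kg

4.4 mOsm/kg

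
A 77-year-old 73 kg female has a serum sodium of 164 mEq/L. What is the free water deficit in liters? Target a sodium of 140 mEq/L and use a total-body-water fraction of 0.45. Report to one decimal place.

5.6 L

TBW = 0.45 · 73 = 32.85 L
Free water deficit = TBW · (Na/140 − 1)
= 32.85 · (164/140 − 1)
= 32.85 · 0.1714
= 5.63 L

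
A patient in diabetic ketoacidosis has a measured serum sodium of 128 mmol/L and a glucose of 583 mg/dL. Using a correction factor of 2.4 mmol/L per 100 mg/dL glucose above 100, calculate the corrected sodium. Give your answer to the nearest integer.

Corrected Na = measured Na + 2.4 · (glucose − 100)/100
= 128 + 2.4 · (583 − 100)/100
= 128 + 11.6
= 139.6 mmol/L

140 mmol/L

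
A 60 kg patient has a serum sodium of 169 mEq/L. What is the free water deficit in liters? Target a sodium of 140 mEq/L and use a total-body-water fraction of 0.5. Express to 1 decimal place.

TBW = 0.5 · 60 = 30 L
Free water deficit = TBW · (Na/140 − 1)
= 30 · (169/140 − 1)
= 30 · 0.2071
= 6.21 L

6.2 L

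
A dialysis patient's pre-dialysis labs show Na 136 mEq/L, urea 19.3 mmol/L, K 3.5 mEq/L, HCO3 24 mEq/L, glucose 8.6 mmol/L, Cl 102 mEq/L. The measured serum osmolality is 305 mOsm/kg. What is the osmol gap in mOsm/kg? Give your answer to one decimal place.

Calculated osmolality = 2·Na + glucose + urea
= 2·136 + 8.6 + 19.3
= 272 + 8.60 + 19.30
= 299.9 mOsm/kg ≈ 299.9 mOsm/kg
Osmolar gap = measured − calculated = 305 − 299.9 = 5.1 mOsm/kg

5.1 mOsm/kg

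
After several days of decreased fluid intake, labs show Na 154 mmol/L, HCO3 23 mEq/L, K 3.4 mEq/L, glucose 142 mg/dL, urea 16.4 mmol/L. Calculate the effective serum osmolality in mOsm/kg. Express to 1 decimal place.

315.9 mOsm/kg

Effective osmolality excludes urea (freely permeant across cell membranes):
2·Na + glucose/18
= 2·154 + 142/18
= 308 + 7.89
= 315.89 mOsm/kg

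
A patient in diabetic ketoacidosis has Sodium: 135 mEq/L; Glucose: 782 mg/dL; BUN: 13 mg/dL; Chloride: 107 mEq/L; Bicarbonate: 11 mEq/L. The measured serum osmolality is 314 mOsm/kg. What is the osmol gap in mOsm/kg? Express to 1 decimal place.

-4.1 mOsm/kg

Calculated osmolality = 2·Na + glucose/18 + BUN/2.8
= 2·135 + 782/18 + 13/2.8
= 270 + 43.44 + 4.64
= 318.08 mOsm/kg ≈ 318.1 mOsm/kg
Osmolar gap = measured − calculated = 314 − 318.1 = -4.1 mOsm/kg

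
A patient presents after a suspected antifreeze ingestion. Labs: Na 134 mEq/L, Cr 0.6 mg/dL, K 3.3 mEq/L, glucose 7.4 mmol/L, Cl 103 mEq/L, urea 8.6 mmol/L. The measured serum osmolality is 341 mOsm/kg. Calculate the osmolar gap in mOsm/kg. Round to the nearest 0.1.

57.0 mOsm/kg

Calculated osmolality = 2·Na + glucose + urea
= 2·134 + 7.4 + 8.6
= 268 + 7.40 + 8.60
= 284 mOsm/kg ≈ 284.0 mOsm/kg
Osmolar gap = measured − calculated = 341 − 284.0 = 57.0 mOsm/kg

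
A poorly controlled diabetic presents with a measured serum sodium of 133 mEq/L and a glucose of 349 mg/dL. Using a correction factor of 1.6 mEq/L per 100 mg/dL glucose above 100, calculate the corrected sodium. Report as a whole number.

137 mEq/L

Corrected Na = measured Na + 1.6 · (glucose − 100)/100
= 133 + 1.6 · (349 − 100)/100
= 133 + 4
= 137 mEq/L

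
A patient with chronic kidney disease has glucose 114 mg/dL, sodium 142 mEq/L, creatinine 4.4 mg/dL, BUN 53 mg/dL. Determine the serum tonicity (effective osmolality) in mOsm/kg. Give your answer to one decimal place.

290.3 mOsm/kg

Effective osmolality excludes urea (freely permeant across cell membranes):
2·Na + glucose/18
= 2·142 + 114/18
= 284 + 6.33
= 290.33 mOsm/kg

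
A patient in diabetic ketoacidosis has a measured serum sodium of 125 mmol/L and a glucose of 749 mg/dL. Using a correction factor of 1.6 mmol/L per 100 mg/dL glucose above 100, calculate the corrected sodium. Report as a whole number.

135 mmol/L

Corrected Na = measured Na + 1.6 · (glucose − 100)/100
= 125 + 1.6 · (749 − 100)/100
= 125 + 10.4
= 135.4 mmol/L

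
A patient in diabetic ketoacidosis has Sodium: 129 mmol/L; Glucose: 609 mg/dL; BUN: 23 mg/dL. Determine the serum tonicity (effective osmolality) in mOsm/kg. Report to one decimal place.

Effective osmolality excludes urea (freely permeant across cell membranes):
2·Na + glucose/18
= 2·129 + 609/18
= 258 + 33.83
= 291.83 mOsm/kg

291.8 mOsm/kg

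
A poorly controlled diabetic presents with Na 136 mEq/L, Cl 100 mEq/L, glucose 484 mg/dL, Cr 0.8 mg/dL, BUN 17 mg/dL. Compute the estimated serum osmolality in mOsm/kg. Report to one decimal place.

Calculated osmolality = 2·Na + glucose/18 + BUN/2.8
= 2·136 + 484/18 + 17/2.8
= 272 + 26.89 + 6.07
= 304.96 mOsm/kg

305.0 mOsm/kg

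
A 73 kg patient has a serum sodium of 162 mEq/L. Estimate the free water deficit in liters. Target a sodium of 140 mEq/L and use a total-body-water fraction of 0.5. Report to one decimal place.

TBW = 0.5 · 73 = 36.5 L
Free water deficit = TBW · (Na/140 − 1)
= 36.5 · (162/140 − 1)
= 36.5 · 0.1571
= 5.73 L

5.7 L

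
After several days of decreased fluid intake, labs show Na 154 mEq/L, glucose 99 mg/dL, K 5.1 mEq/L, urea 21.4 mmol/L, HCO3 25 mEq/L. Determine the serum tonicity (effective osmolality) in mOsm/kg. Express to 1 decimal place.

313.5 mOsm/kg

Effective osmolality excludes urea (freely permeant across cell membranes):
2·Na + glucose/18
= 2·154 + 99/18
= 308 + 5.5
= 313.5 mOsm/kg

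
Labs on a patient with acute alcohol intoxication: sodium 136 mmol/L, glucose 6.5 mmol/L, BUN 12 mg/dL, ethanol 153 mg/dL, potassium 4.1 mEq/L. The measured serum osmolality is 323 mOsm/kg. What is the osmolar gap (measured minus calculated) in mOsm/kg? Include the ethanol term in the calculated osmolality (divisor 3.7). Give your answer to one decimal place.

-1.1 mOsm/kg

Calculated osmolality = 2·Na + glucose + BUN/2.8 + ethanol/3.7
= 2·136 + 6.5 + 12/2.8 + 153/3.7
= 272 + 6.50 + 4.29 + 41.35
= 324.14 mOsm/kg ≈ 324.1 mOsm/kg
Osmolar gap = measured − calculated = 323 − 324.1 = -1.1 mOsm/kg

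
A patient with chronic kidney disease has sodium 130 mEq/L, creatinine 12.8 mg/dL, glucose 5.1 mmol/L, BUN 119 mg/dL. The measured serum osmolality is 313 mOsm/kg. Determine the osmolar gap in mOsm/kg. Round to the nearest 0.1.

Calculated osmolality = 2·Na + glucose + BUN/2.8
= 2·130 + 5.1 + 119/2.8
= 260 + 5.10 + 42.50
= 307.6 mOsm/kg ≈ 307.6 mOsm/kg
Osmolar gap = measured − calculated = 313 − 307.6 = 5.4 mOsm/kg

5.4 mOsm/kg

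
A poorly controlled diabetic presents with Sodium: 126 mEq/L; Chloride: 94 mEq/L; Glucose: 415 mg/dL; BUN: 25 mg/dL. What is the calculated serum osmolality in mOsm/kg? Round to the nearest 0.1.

284.0 mOsm/kg

Calculated osmolality = 2·Na + glucose/18 + BUN/2.8
= 2·126 + 415/18 + 25/2.8
= 252 + 23.06 + 8.93
= 283.99 mOsm/kg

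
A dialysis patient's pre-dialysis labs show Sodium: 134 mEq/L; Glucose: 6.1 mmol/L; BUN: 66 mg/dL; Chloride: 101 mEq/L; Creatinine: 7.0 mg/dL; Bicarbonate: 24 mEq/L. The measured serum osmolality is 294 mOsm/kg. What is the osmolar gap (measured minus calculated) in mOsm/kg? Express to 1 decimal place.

-3.7 mOsm/kg

Calculated osmolality = 2·Na + glucose + BUN/2.8
= 2·134 + 6.1 + 66/2.8
= 268 + 6.10 + 23.57
= 297.67 mOsm/kg ≈ 297.7 mOsm/kg
Osmolar gap = measured − calculated = 294 − 297.7 = -3.7 mOsm/kg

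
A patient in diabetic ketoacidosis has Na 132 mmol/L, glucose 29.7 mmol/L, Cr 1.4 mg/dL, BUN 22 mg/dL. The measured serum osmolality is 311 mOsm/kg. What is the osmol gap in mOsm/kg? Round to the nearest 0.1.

Calculated osmolality = 2·Na + glucose + BUN/2.8
= 2·132 + 29.7 + 22/2.8
= 264 + 29.70 + 7.86
= 301.56 mOsm/kg ≈ 301.6 mOsm/kg
Osmolar gap = measured − calculated = 311 − 301.6 = 9.4 mOsm/kg

9.4 mOsm/kg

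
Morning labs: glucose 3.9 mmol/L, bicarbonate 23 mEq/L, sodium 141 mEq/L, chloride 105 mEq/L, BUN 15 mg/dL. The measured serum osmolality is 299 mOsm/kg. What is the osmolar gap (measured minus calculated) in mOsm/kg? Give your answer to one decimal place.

Calculated osmolality = 2·Na + glucose + BUN/2.8
= 2·141 + 3.9 + 15/2.8
= 282 + 3.90 + 5.36
= 291.26 mOsm/kg ≈ 291.3 mOsm/kg
Osmolar gap = measured − calculated = 299 − 291.3 = 7.7 mOsm/kg

7.7 mOsm/kg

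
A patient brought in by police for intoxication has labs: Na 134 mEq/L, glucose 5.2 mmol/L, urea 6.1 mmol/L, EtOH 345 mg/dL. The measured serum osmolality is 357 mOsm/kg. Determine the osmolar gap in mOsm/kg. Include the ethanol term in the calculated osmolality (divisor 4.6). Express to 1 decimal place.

Calculated osmolality = 2·Na + glucose + urea + ethanol/4.6
= 2·134 + 5.2 + 6.1 + 345/4.6
= 268 + 5.20 + 6.10 + 75
= 354.3 mOsm/kg ≈ 354.3 mOsm/kg
Osmolar gap = measured − calculated = 357 − 354.3 = 2.7 mOsm/kg

2.7 mOsm/kg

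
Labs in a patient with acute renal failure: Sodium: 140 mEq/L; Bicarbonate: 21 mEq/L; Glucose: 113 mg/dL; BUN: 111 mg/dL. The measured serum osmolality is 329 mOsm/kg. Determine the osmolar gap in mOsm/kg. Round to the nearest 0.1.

3.1 mOsm/kg

Calculated osmolality = 2·Na + glucose/18 + BUN/2.8
= 2·140 + 113/18 + 111/2.8
= 280 + 6.28 + 39.64
= 325.92 mOsm/kg ≈ 325.9 mOsm/kg
Osmolar gap = measured − calculated = 329 − 325.9 = 3.1 mOsm/kg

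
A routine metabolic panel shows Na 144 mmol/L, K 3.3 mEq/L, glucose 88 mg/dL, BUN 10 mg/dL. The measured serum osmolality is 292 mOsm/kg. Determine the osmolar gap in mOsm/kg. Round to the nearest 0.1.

-4.5 mOsm/kg

Calculated osmolality = 2·Na + glucose/18 + BUN/2.8
= 2·144 + 88/18 + 10/2.8
= 288 + 4.89 + 3.57
= 296.46 mOsm/kg ≈ 296.5 mOsm/kg
Osmolar gap = measured − calculated = 292 − 296.5 = -4.5 mOsm/kg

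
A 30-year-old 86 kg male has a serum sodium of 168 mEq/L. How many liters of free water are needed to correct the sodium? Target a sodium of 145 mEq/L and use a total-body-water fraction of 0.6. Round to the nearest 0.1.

TBW = 0.6 · 86 = 51.6 L
Free water deficit = TBW · (Na/145 − 1)
= 51.6 · (168/145 − 1)
= 51.6 · 0.1586
= 8.18 L

8.2 L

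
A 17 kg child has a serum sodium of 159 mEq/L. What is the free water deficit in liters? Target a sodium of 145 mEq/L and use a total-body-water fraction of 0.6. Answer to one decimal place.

1.0 L

TBW = 0.6 · 17 = 10.2 L
Free water deficit = TBW · (Na/145 − 1)
= 10.2 · (159/145 − 1)
= 10.2 · 0.0966
= 0.99 L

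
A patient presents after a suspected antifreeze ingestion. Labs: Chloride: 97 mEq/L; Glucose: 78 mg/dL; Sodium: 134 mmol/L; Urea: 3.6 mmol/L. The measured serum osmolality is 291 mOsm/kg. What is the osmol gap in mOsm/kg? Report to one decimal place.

15.1 mOsm/kg

Calculated osmolality = 2·Na + glucose/18 + urea
= 2·134 + 78/18 + 3.6
= 268 + 4.33 + 3.60
= 275.93 mOsm/kg ≈ 275.9 mOsm/kg
Osmolar gap = measured − calculated = 291 − 275.9 = 15.1 mOsm/kg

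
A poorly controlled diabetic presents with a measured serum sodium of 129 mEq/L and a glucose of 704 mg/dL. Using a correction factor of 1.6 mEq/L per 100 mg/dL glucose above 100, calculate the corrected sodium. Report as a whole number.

Corrected Na = measured Na + 1.6 · (glucose − 100)/100
= 129 + 1.6 · (704 − 100)/100
= 129 + 9.7
= 138.7 mEq/L

139 mEq/L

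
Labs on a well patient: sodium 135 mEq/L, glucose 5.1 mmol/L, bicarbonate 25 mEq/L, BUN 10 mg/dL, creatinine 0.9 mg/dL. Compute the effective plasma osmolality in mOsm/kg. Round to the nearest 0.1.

275.1 mOsm/kg

Effective osmolality excludes urea (freely permeant across cell membranes):
2·Na + glucose
= 2·135 + 5.1
= 270 + 5.1
= 275.1 mOsm/kg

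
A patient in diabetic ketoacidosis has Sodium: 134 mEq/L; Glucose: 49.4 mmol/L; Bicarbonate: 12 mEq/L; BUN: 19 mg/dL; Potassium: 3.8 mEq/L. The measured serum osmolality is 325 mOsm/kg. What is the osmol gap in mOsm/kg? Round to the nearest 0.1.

Calculated osmolality = 2·Na + glucose + BUN/2.8
= 2·134 + 49.4 + 19/2.8
= 268 + 49.40 + 6.79
= 324.19 mOsm/kg ≈ 324.2 mOsm/kg
Osmolar gap = measured − calculated = 325 − 324.2 = 0.8 mOsm/kg

0.8 mOsm/kg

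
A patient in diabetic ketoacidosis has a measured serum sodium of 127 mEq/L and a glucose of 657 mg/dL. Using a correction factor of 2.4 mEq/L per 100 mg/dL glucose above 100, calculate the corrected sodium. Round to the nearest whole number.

140 mEq/L

Corrected Na = measured Na + 2.4 · (glucose − 100)/100
= 127 + 2.4 · (657 − 100)/100
= 127 + 13.4
= 140.4 mEq/L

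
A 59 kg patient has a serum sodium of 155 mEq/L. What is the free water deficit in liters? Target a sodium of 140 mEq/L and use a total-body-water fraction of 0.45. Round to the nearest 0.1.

TBW = 0.45 · 59 = 26.55 L
Free water deficit = TBW · (Na/140 − 1)
= 26.55 · (155/140 − 1)
= 26.55 · 0.1071
= 2.84 L

2.8 L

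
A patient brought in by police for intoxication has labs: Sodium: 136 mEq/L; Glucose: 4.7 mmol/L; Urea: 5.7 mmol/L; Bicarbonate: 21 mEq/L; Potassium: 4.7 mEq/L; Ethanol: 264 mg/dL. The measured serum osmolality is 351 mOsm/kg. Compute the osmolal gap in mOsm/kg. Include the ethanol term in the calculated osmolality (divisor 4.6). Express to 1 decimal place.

Calculated osmolality = 2·Na + glucose + urea + ethanol/4.6
= 2·136 + 4.7 + 5.7 + 264/4.6
= 272 + 4.70 + 5.70 + 57.39
= 339.79 mOsm/kg ≈ 339.8 mOsm/kg
Osmolar gap = measured − calculated = 351 − 339.8 = 11.2 mOsm/kg

11.2 mOsm/kg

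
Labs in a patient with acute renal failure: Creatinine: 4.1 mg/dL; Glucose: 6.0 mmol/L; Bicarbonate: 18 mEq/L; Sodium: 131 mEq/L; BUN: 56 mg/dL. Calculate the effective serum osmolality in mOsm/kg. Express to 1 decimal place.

Effective osmolality excludes urea (freely permeant across cell membranes):
2·Na + glucose
= 2·131 + 6
= 262 + 6
= 268 mOsm/kg

268.0 mOsm/kg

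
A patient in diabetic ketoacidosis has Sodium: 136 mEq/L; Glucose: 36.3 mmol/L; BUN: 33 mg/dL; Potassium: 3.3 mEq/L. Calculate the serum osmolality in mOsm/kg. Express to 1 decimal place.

320.1 mOsm/kg

Calculated osmolality = 2·Na + glucose + BUN/2.8
= 2·136 + 36.3 + 33/2.8
= 272 + 36.30 + 11.79
= 320.09 mOsm/kg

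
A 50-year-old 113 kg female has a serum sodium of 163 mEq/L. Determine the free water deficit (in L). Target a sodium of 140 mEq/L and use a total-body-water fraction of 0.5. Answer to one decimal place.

9.3 L

TBW = 0.5 · 113 = 56.5 L
Free water deficit = TBW · (Na/140 − 1)
= 56.5 · (163/140 − 1)
= 56.5 · 0.1643
= 9.28 L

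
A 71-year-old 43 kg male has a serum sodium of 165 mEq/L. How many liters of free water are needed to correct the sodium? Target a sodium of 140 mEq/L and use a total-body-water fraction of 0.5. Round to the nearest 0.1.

3.8 L

TBW = 0.5 · 43 = 21.5 L
Free water deficit = TBW · (Na/140 − 1)
= 21.5 · (165/140 − 1)
= 21.5 · 0.1786
= 3.84 L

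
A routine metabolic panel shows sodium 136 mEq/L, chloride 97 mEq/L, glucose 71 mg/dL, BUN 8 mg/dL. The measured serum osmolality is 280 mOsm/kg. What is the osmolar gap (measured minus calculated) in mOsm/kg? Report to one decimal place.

1.2 mOsm/kg

Calculated osmolality = 2·Na + glucose/18 + BUN/2.8
= 2·136 + 71/18 + 8/2.8
= 272 + 3.94 + 2.86
= 278.8 mOsm/kg ≈ 278.8 mOsm/kg
Osmolar gap = measured − calculated = 280 − 278.8 = 1.2 mOsm/kg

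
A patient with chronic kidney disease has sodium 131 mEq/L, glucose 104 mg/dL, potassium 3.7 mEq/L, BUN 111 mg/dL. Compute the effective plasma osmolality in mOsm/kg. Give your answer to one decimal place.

267.8 mOsm/kg

Effective osmolality excludes urea (freely permeant across cell membranes):
2·Na + glucose/18
= 2·131 + 104/18
= 262 + 5.78
= 267.78 mOsm/kg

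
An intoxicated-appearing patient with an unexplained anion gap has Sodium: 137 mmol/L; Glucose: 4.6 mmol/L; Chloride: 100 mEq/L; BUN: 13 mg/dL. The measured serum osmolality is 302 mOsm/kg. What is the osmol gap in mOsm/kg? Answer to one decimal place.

Calculated osmolality = 2·Na + glucose + BUN/2.8
= 2·137 + 4.6 + 13/2.8
= 274 + 4.60 + 4.64
= 283.24 mOsm/kg ≈ 283.2 mOsm/kg
Osmolar gap = measured − calculated = 302 − 283.2 = 18.8 mOsm/kg

18.8 mOsm/kg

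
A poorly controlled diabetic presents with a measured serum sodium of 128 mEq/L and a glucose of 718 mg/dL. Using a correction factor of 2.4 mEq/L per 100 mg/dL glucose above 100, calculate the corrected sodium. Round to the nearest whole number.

Corrected Na = measured Na + 2.4 · (glucose − 100)/100
= 128 + 2.4 · (718 − 100)/100
= 128 + 14.8
= 142.8 mEq/L

143 mEq/L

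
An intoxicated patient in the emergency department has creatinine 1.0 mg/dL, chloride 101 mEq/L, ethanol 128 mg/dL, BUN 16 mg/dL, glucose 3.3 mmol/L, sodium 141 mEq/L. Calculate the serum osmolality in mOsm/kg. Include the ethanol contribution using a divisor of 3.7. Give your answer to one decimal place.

325.6 mOsm/kg

Calculated osmolality = 2·Na + glucose + BUN/2.8 + ethanol/3.7
= 2·141 + 3.3 + 16/2.8 + 128/3.7
= 282 + 3.30 + 5.71 + 34.59
= 325.6 mOsm/kg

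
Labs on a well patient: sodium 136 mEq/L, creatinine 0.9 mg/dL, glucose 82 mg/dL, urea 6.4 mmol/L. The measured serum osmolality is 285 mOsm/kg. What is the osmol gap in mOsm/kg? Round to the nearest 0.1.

2.0 mOsm/kg

Calculated osmolality = 2·Na + glucose/18 + urea
= 2·136 + 82/18 + 6.4
= 272 + 4.56 + 6.40
= 282.96 mOsm/kg ≈ 283.0 mOsm/kg
Osmolar gap = measured − calculated = 285 − 283.0 = 2.0 mOsm/kg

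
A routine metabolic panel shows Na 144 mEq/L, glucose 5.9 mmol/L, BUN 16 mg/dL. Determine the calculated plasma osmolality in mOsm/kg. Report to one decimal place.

299.6 mOsm/kg

Calculated osmolality = 2·Na + glucose + BUN/2.8
= 2·144 + 5.9 + 16/2.8
= 288 + 5.90 + 5.71
= 299.61 mOsm/kg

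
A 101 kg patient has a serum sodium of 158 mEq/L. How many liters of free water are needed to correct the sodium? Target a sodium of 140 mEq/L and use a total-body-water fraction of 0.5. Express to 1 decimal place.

TBW = 0.5 · 101 = 50.5 L
Free water deficit = TBW · (Na/140 − 1)
= 50.5 · (158/140 − 1)
= 50.5 · 0.1286
= 6.49 L

6.5 L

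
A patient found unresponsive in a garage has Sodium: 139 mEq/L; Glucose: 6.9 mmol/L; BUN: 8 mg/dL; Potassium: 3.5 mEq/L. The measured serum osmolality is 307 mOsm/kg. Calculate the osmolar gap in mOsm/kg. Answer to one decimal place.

19.2 mOsm/kg

Calculated osmolality = 2·Na + glucose + BUN/2.8
= 2·139 + 6.9 + 8/2.8
= 278 + 6.90 + 2.86
= 287.76 mOsm/kg ≈ 287.8 mOsm/kg
Osmolar gap = measured − calculated = 307 − 287.8 = 19.2 mOsm/kg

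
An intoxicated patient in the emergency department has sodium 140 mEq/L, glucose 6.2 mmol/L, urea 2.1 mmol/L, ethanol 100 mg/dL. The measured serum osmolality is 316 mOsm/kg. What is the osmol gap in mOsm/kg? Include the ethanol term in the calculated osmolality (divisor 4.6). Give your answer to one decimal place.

6.0 mOsm/kg

Calculated osmolality = 2·Na + glucose + urea + ethanol/4.6
= 2·140 + 6.2 + 2.1 + 100/4.6
= 280 + 6.20 + 2.10 + 21.74
= 310.04 mOsm/kg ≈ 310.0 mOsm/kg
Osmolar gap = measured − calculated = 316 − 310.0 = 6.0 mOsm/kg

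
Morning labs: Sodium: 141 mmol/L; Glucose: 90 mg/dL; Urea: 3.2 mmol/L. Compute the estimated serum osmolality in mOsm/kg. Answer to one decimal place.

Calculated osmolality = 2·Na + glucose/18 + urea
= 2·141 + 90/18 + 3.2
= 282 + 5 + 3.20
= 290.2 mOsm/kg

290.2 mOsm/kg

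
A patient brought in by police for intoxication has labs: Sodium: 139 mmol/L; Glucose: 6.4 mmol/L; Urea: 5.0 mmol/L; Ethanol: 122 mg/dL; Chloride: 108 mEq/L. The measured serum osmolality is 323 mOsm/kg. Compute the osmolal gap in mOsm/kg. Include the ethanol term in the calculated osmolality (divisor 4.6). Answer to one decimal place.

7.1 mOsm/kg

Calculated osmolality = 2·Na + glucose + urea + ethanol/4.6
= 2·139 + 6.4 + 5 + 122/4.6
= 278 + 6.40 + 5 + 26.52
= 315.92 mOsm/kg ≈ 315.9 mOsm/kg
Osmolar gap = measured − calculated = 323 − 315.9 = 7.1 mOsm/kg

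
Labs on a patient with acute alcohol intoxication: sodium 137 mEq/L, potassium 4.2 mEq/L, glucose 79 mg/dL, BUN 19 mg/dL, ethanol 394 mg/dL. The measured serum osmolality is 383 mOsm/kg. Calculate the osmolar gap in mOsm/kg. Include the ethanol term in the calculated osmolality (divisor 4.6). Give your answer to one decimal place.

Calculated osmolality = 2·Na + glucose/18 + BUN/2.8 + ethanol/4.6
= 2·137 + 79/18 + 19/2.8 + 394/4.6
= 274 + 4.39 + 6.79 + 85.65
= 370.83 mOsm/kg ≈ 370.8 mOsm/kg
Osmolar gap = measured − calculated = 383 − 370.8 = 12.2 mOsm/kg

12.2 mOsm/kg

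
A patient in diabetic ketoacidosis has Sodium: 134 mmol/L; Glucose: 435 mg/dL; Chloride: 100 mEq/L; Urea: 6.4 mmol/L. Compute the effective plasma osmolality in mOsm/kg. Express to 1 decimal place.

Effective osmolality excludes urea (freely permeant across cell membranes):
2·Na + glucose/18
= 2·134 + 435/18
= 268 + 24.17
= 292.17 mOsm/kg

292.2 mOsm/kg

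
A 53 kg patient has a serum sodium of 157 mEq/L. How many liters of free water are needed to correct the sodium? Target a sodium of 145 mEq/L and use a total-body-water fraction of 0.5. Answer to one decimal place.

2.2 L

TBW = 0.5 · 53 = 26.5 L
Free water deficit = TBW · (Na/145 − 1)
= 26.5 · (157/145 − 1)
= 26.5 · 0.0828
= 2.19 L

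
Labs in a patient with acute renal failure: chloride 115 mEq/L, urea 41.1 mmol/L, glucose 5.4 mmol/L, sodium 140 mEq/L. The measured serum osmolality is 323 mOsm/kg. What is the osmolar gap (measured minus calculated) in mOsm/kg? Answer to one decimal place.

-3.5 mOsm/kg

Calculated osmolality = 2·Na + glucose + urea
= 2·140 + 5.4 + 41.1
= 280 + 5.40 + 41.10
= 326.5 mOsm/kg ≈ 326.5 mOsm/kg
Osmolar gap = measured − calculated = 323 − 326.5 = -3.5 mOsm/kg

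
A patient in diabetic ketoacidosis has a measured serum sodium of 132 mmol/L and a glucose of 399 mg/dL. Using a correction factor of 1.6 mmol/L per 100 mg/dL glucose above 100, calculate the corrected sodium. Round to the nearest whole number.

Corrected Na = measured Na + 1.6 · (glucose − 100)/100
= 132 + 1.6 · (399 − 100)/100
= 132 + 4.8
= 136.8 mmol/L

137 mmol/L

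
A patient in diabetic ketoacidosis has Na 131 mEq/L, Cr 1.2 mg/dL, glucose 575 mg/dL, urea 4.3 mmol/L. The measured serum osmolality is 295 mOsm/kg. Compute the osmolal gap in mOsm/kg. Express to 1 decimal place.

Calculated osmolality = 2·Na + glucose/18 + urea
= 2·131 + 575/18 + 4.3
= 262 + 31.94 + 4.30
= 298.24 mOsm/kg ≈ 298.2 mOsm/kg
Osmolar gap = measured − calculated = 295 − 298.2 = -3.2 mOsm/kg

-3.2 mOsm/kg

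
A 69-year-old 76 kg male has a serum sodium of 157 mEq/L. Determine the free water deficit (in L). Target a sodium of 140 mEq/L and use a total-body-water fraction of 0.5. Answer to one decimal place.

4.6 L

TBW = 0.5 · 76 = 38 L
Free water deficit = TBW · (Na/140 − 1)
= 38 · (157/140 − 1)
= 38 · 0.1214
= 4.61 L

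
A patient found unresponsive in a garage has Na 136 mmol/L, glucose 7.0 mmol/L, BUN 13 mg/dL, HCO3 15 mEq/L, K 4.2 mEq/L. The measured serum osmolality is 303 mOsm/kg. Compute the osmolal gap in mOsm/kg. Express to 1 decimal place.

19.4 mOsm/kg

Calculated osmolality = 2·Na + glucose + BUN/2.8
= 2·136 + 7 + 13/2.8
= 272 + 7 + 4.64
= 283.64 mOsm/kg ≈ 283.6 mOsm/kg
Osmolar gap = measured − calculated = 303 − 283.6 = 19.4 mOsm/kg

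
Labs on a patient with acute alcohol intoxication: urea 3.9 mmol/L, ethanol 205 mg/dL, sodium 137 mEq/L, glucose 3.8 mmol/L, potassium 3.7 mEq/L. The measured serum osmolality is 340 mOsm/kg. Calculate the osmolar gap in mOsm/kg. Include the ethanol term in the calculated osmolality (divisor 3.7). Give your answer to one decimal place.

Calculated osmolality = 2·Na + glucose + urea + ethanol/3.7
= 2·137 + 3.8 + 3.9 + 205/3.7
= 274 + 3.80 + 3.90 + 55.41
= 337.11 mOsm/kg ≈ 337.1 mOsm/kg
Osmolar gap = measured − calculated = 340 − 337.1 = 2.9 mOsm/kg

2.9 mOsm/kg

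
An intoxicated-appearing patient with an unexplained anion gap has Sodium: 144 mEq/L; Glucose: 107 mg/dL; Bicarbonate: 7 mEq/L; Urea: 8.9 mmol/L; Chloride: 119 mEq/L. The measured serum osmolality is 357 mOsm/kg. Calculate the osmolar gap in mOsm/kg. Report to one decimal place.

Calculated osmolality = 2·Na + glucose/18 + urea
= 2·144 + 107/18 + 8.9
= 288 + 5.94 + 8.90
= 302.84 mOsm/kg ≈ 302.8 mOsm/kg
Osmolar gap = measured − calculated = 357 − 302.8 = 54.2 mOsm/kg

54.2 mOsm/kg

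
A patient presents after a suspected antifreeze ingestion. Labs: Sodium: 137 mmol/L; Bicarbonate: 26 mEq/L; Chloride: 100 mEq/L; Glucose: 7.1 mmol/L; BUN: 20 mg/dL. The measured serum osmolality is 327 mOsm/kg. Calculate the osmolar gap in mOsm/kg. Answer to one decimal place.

38.8 mOsm/kg

Calculated osmolality = 2·Na + glucose + BUN/2.8
= 2·137 + 7.1 + 20/2.8
= 274 + 7.10 + 7.14
= 288.24 mOsm/kg ≈ 288.2 mOsm/kg
Osmolar gap = measured − calculated = 327 − 288.2 = 38.8 mOsm/kg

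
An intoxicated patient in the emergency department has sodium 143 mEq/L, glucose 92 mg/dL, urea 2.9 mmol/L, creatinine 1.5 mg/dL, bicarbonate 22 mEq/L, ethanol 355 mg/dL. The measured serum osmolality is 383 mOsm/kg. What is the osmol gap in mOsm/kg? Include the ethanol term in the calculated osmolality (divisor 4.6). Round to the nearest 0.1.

Calculated osmolality = 2·Na + glucose/18 + urea + ethanol/4.6
= 2·143 + 92/18 + 2.9 + 355/4.6
= 286 + 5.11 + 2.90 + 77.17
= 371.18 mOsm/kg ≈ 371.2 mOsm/kg
Osmolar gap = measured − calculated = 383 − 371.2 = 11.8 mOsm/kg

11.8 mOsm/kg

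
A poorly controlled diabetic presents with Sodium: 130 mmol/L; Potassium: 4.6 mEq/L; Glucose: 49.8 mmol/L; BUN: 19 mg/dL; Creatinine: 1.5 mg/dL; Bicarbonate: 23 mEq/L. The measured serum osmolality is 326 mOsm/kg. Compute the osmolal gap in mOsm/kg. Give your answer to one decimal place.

9.4 mOsm/kg

Calculated osmolality = 2·Na + glucose + BUN/2.8
= 2·130 + 49.8 + 19/2.8
= 260 + 49.80 + 6.79
= 316.59 mOsm/kg ≈ 316.6 mOsm/kg
Osmolar gap = measured − calculated = 326 − 316.6 = 9.4 mOsm/kg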